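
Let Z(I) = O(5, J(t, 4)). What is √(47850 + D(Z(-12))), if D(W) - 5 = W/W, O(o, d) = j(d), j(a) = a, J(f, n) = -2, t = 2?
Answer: 4*√2991 ≈ 218.76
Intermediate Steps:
O(o, d) = d
Z(I) = -2
D(W) = 6 (D(W) = 5 + W/W = 5 + 1 = 6)
√(47850 + D(Z(-12))) = √(47850 + 6) = √47856 = 4*√2991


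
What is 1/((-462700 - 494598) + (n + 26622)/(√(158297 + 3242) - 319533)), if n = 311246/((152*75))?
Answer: -453659079669041821410900/434286967484596557000130703047 + 865835831100*√161539/3040008772392175899000914921329 ≈ -1.0446e-6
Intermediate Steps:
n = 155623/5700 (n = 311246/11400 = 311246*(1/11400) = 155623/5700 ≈ 27.302)
1/((-462700 - 494598) + (n + 26622)/(√(158297 + 3242) - 319533)) = 1/((-462700 - 494598) + (155623/5700 + 26622)/(√(158297 + 3242) - 319533)) = 1/(-957298 + 151901023/(5700*(√161539 - 319533))) = 1/(-957298 + 151901023/(5700*(-319533 + √161539)))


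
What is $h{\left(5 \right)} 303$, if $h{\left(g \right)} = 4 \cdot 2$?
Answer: $2424$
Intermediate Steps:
$h{\left(g \right)} = 8$
$h{\left(5 \right)} 303 = 8 \cdot 303 = 2424$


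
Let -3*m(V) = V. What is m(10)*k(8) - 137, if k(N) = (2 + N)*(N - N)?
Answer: -137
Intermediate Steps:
m(V) = -V/3
k(N) = 0 (k(N) = (2 + N)*0 = 0)
m(10)*k(8) - 137 = -1/3*10*0 - 137 = -10/3*0 - 137 = 0 - 137 = -137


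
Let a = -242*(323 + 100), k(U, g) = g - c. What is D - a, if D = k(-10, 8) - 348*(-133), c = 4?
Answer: 148654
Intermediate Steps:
k(U, g) = -4 + g (k(U, g) = g - 1*4 = g - 4 = -4 + g)
D = 46288 (D = (-4 + 8) - 348*(-133) = 4 + 46284 = 46288)
a = -102366 (a = -242*423 = -102366)
D - a = 46288 - 1*(-102366) = 46288 + 102366 = 148654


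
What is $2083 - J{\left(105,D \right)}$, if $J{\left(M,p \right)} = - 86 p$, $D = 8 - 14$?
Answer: $1567$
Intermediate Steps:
$D = -6$ ($D = 8 - 14 = -6$)
$2083 - J{\left(105,D \right)} = 2083 - \left(-86\right) \left(-6\right) = 2083 - 516 = 1567$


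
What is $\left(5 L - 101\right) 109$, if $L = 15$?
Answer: $-2834$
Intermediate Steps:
$\left(5 L - 101\right) 109 = \left(5 \cdot 15 - 101\right) 109 = \left(75 - 101\right) 109 = \left(-26\right) 109 = -2834$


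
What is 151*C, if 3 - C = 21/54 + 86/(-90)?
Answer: 16157/30 ≈ 538.57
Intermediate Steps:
C = 107/30 (C = 3 - (21/54 + 86/(-90)) = 3 - (21*(1/54) + 86*(-1/90)) = 3 - (7/18 - 43/45) = 3 - 1*(-17/30) = 3 + 17/30 = 107/30 ≈ 3.5667)
151*C = 151*(107/30) = 16157/30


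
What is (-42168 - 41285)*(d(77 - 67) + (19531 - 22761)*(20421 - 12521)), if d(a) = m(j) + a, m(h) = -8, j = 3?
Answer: 2129470034094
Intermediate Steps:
d(a) = -8 + a
(-42168 - 41285)*(d(77 - 67) + (19531 - 22761)*(20421 - 12521)) = (-42168 - 41285)*((-8 + (77 - 67)) + (19531 - 22761)*(20421 - 12521)) = -83453*((-8 + 10) - 3230*7900) = -83453*(2 - 25517000) = -83453*(-25516998) = 2129470034094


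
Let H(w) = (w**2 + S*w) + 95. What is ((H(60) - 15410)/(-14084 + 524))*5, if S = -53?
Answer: 4965/904 ≈ 5.4923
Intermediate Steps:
H(w) = 95 + w**2 - 53*w (H(w) = (w**2 - 53*w) + 95 = 95 + w**2 - 53*w)
((H(60) - 15410)/(-14084 + 524))*5 = (((95 + 60**2 - 53*60) - 15410)/(-14084 + 524))*5 = (((95 + 3600 - 3180) - 15410)/(-13560))*5 = ((515 - 15410)*(-1/13560))*5 = -14895*(-1/13560)*5 = (993/904)*5 = 4965/904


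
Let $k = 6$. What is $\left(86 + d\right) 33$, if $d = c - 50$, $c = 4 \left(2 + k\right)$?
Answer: $2244$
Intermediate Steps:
$c = 32$ ($c = 4 \left(2 + 6\right) = 4 \cdot 8 = 32$)
$d = -18$ ($d = 32 - 50 = -18$)
$\left(86 + d\right) 33 = \left(86 - 18\right) 33 = 68 \cdot 33 = 2244$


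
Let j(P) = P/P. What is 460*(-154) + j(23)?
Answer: -70839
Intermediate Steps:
j(P) = 1
460*(-154) + j(23) = 460*(-154) + 1 = -70840 + 1 = -70839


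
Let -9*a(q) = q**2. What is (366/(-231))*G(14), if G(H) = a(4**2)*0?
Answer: 0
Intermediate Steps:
a(q) = -q**2/9
G(H) = 0 (G(H) = -(4**2)**2/9*0 = -1/9*16**2*0 = -1/9*256*0 = -256/9*0 = 0)
(366/(-231))*G(14) = (366/(-231))*0 = (366*(-1/231))*0 = -122/77*0 = 0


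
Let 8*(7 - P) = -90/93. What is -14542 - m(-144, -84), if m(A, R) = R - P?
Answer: -1791909/124 ≈ -14451.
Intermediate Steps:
P = 883/124 (P = 7 - (-45)/(4*93) = 7 - 1/8*(-30/31) = 7 + 15/124 = 883/124 ≈ 7.1210)
m(A, R) = -883/124 + R (m(A, R) = R - 1*883/124 = R - 883/124 = -883/124 + R)
-14542 - m(-144, -84) = -14542 - (-883/124 - 84) = -14542 - 1*(-11299/124) = -14542 + 11299/124 = -1791909/124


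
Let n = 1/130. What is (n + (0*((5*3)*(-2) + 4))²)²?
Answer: 1/16900 ≈ 5.9172e-5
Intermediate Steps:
n = 1/130 ≈ 0.0076923
(n + (0*((5*3)*(-2) + 4))²)² = (1/130 + (0*((5*3)*(-2) + 4))²)² = (1/130 + (0*(15*(-2) + 4))²)² = (1/130 + (0*(-30 + 4))²)² = (1/130 + (0*(-26))²)² = (1/130 + 0²)² = (1/130 + 0)² = (1/130)² = 1/16900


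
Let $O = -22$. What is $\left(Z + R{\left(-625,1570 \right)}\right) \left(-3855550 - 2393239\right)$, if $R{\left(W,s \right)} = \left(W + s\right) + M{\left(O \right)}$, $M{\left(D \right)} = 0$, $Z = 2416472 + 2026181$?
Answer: $-27767106302822$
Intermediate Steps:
$Z = 4442653$
$R{\left(W,s \right)} = W + s$ ($R{\left(W,s \right)} = \left(W + s\right) + 0 = W + s$)
$\left(Z + R{\left(-625,1570 \right)}\right) \left(-3855550 - 2393239\right) = \left(4442653 + \left(-625 + 1570\right)\right) \left(-3855550 - 2393239\right) = \left(4442653 + 945\right) \left(-6248789\right) = 4443598 \left(-6248789\right) = -27767106302822$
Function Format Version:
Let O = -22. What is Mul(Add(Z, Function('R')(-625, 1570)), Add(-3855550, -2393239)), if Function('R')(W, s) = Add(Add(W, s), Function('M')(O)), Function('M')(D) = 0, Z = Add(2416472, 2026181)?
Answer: -27767106302822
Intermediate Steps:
Z = 4442653
Function('R')(W, s) = Add(W, s) (Function('R')(W, s) = Add(Add(W, s), 0) = Add(W, s))
Mul(Add(Z, Function('R')(-625, 1570)), Add(-3855550, -2393239)) = Mul(Add(4442653, Add(-625, 1570)), Add(-3855550, -2393239)) = Mul(Add(4442653, 945), -6248789) = Mul(4443598, -6248789) = -27767106302822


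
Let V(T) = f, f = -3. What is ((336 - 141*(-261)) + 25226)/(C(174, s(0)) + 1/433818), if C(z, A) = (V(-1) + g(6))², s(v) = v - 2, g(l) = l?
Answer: 27054191934/3904363 ≈ 6929.2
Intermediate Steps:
V(T) = -3
s(v) = -2 + v
C(z, A) = 9 (C(z, A) = (-3 + 6)² = 3² = 9)
((336 - 141*(-261)) + 25226)/(C(174, s(0)) + 1/433818) = ((336 - 141*(-261)) + 25226)/(9 + 1/433818) = ((336 + 36801) + 25226)/(9 + 1/433818) = (37137 + 25226)/(3904363/433818) = 62363*(433818/3904363) = 27054191934/3904363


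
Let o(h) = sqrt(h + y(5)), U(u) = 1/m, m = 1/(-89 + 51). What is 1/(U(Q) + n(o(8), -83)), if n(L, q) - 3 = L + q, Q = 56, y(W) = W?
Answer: -118/13911 - sqrt(13)/13911 ≈ -0.0087417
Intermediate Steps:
m = -1/38 (m = 1/(-38) = -1/38 ≈ -0.026316)
U(u) = -38 (U(u) = 1/(-1/38) = -38)
o(h) = sqrt(5 + h) (o(h) = sqrt(h + 5) = sqrt(5 + h))
n(L, q) = 3 + L + q (n(L, q) = 3 + (L + q) = 3 + L + q)
1/(U(Q) + n(o(8), -83)) = 1/(-38 + (3 + sqrt(5 + 8) - 83)) = 1/(-38 + (3 + sqrt(13) - 83)) = 1/(-38 + (-80 + sqrt(13))) = 1/(-118 + sqrt(13))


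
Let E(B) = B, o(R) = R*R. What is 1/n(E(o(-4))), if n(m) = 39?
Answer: 1/39 ≈ 0.025641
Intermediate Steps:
o(R) = R²
1/n(E(o(-4))) = 1/39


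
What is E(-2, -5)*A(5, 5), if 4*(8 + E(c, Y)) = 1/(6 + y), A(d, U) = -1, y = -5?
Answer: 31/4 ≈ 7.7500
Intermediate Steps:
E(c, Y) = -31/4 (E(c, Y) = -8 + 1/(4*(6 - 5)) = -8 + (¼)/1 = -8 + (¼)*1 = -8 + ¼ = -31/4)
E(-2, -5)*A(5, 5) = -31/4*(-1) = 31/4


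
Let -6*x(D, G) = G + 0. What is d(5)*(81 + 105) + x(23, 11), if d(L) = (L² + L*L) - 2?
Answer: 53557/6 ≈ 8926.2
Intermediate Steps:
x(D, G) = -G/6 (x(D, G) = -(G + 0)/6 = -G/6)
d(L) = -2 + 2*L² (d(L) = (L² + L²) - 2 = 2*L² - 2 = -2 + 2*L²)
d(5)*(81 + 105) + x(23, 11) = (-2 + 2*5²)*(81 + 105) - ⅙*11 = (-2 + 2*25)*186 - 11/6 = (-2 + 50)*186 - 11/6 = 48*186 - 11/6 = 8928 - 11/6 = 53557/6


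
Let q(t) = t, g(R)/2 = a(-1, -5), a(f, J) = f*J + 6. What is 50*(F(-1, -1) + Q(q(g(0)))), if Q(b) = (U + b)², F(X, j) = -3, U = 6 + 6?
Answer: 57650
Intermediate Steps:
U = 12
a(f, J) = 6 + J*f (a(f, J) = J*f + 6 = 6 + J*f)
g(R) = 22 (g(R) = 2*(6 - 5*(-1)) = 2*(6 + 5) = 2*11 = 22)
Q(b) = (12 + b)²
50*(F(-1, -1) + Q(q(g(0)))) = 50*(-3 + (12 + 22)²) = 50*(-3 + 34²) = 50*(-3 + 1156) = 50*1153 = 57650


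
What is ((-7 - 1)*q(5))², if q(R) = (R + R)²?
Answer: 640000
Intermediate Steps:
q(R) = 4*R² (q(R) = (2*R)² = 4*R²)
((-7 - 1)*q(5))² = ((-7 - 1)*(4*5²))² = (-32*25)² = (-8*100)² = (-800)² = 640000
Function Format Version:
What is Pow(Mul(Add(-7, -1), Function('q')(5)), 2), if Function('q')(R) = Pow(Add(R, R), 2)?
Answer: 640000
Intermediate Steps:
Function('q')(R) = Mul(4, Pow(R, 2)) (Function('q')(R) = Pow(Mul(2, R), 2) = Mul(4, Pow(R, 2)))
Pow(Mul(Add(-7, -1), Function('q')(5)), 2) = Pow(Mul(Add(-7, -1), Mul(4, Pow(5, 2))), 2) = Pow(Mul(-8, Mul(4, 25)), 2) = Pow(Mul(-8, 100), 2) = Pow(-800, 2) = 640000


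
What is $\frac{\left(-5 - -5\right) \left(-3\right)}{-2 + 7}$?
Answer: $0$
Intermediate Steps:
$\frac{\left(-5 - -5\right) \left(-3\right)}{-2 + 7} = \frac{\left(-5 + 5\right) \left(-3\right)}{5} = 0 \left(-3\right) \frac{1}{5} = 0 \cdot \frac{1}{5} = 0$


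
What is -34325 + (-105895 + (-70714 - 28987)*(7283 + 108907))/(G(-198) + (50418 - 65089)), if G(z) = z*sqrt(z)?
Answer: 5596542187390/7689677 - 237279753810*I*sqrt(22)/7689677 ≈ 7.278e+5 - 1.4473e+5*I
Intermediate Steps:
G(z) = z**(3/2)
-34325 + (-105895 + (-70714 - 28987)*(7283 + 108907))/(G(-198) + (50418 - 65089)) = -34325 + (-105895 + (-70714 - 28987)*(7283 + 108907))/((-198)**(3/2) + (50418 - 65089)) = -34325 + (-105895 - 99701*116190)/(-594*I*sqrt(22) - 14671) = -34325 + (-105895 - 11584259190)/(-14671 - 594*I*sqrt(22)) = -34325 - 11584365085/(-14671 - 594*I*sqrt(22))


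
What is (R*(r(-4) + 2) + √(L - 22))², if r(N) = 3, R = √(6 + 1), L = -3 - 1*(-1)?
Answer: 151 + 20*I*√42 ≈ 151.0 + 129.61*I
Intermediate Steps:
L = -2 (L = -3 + 1 = -2)
R = √7 ≈ 2.6458
(R*(r(-4) + 2) + √(L - 22))² = (√7*(3 + 2) + √(-2 - 22))² = (√7*5 + √(-24))² = (5*√7 + 2*I*√6)²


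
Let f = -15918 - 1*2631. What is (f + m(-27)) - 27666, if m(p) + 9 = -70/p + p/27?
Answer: -1248005/27 ≈ -46222.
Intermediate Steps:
m(p) = -9 - 70/p + p/27 (m(p) = -9 + (-70/p + p/27) = -9 - 70/p + p/27)
f = -18549 (f = -15918 - 2631 = -18549)
(f + m(-27)) - 27666 = (-18549 + (-9 - 70/(-27) + (1/27)*(-27))) - 27666 = (-18549 + (-9 - 70*(-1/27) - 1)) - 27666 = (-18549 + (-9 + 70/27 - 1)) - 27666 = (-18549 - 200/27) - 27666 = -501023/27 - 27666 = -1248005/27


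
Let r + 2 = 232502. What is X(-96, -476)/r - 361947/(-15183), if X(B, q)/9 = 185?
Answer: 1870621271/78445500 ≈ 23.846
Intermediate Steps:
X(B, q) = 1665 (X(B, q) = 9*185 = 1665)
r = 232500 (r = -2 + 232502 = 232500)
X(-96, -476)/r - 361947/(-15183) = 1665/232500 - 361947/(-15183) = 1665*(1/232500) - 361947*(-1/15183) = 111/15500 + 120649/5061 = 1870621271/78445500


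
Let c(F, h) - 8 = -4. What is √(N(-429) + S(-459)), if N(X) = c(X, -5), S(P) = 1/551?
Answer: 21*√2755/551 ≈ 2.0005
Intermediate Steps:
c(F, h) = 4 (c(F, h) = 8 - 4 = 4)
S(P) = 1/551
N(X) = 4
√(N(-429) + S(-459)) = √(4 + 1/551) = √(2205/551) = 21*√2755/551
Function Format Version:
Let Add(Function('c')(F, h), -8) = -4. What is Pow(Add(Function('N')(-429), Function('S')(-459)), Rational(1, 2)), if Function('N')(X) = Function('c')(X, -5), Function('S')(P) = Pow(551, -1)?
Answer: Mul(Rational(21, 551), Pow(2755, Rational(1, 2))) ≈ 2.0005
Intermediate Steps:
Function('c')(F, h) = 4 (Function('c')(F, h) = Add(8, -4) = 4)
Function('S')(P) = Rational(1, 551)
Function('N')(X) = 4
Pow(Add(Function('N')(-429), Function('S')(-459)), Rational(1, 2)) = Pow(Add(4, Rational(1, 551)), Rational(1, 2)) = Pow(Rational(2205, 551), Rational(1, 2)) = Mul(Rational(21, 551), Pow(2755, Rational(1, 2)))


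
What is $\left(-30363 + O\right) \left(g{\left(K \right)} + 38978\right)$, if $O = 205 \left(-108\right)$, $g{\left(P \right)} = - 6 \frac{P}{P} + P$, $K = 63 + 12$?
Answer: $-2050084641$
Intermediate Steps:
$K = 75$
$g{\left(P \right)} = -6 + P$ ($g{\left(P \right)} = \left(-6\right) 1 + P = -6 + P$)
$O = -22140$
$\left(-30363 + O\right) \left(g{\left(K \right)} + 38978\right) = \left(-30363 - 22140\right) \left(\left(-6 + 75\right) + 38978\right) = - 52503 \left(69 + 38978\right) = \left(-52503\right) 39047 = -2050084641$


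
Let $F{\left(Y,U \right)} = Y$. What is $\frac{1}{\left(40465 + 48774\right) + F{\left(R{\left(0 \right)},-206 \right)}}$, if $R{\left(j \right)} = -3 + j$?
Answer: $\frac{1}{89236} \approx 1.1206 \cdot 10^{-5}$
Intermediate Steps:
$\frac{1}{\left(40465 + 48774\right) + F{\left(R{\left(0 \right)},-206 \right)}} = \frac{1}{\left(40465 + 48774\right) + \left(-3 + 0\right)} = \frac{1}{89239 - 3} = \frac{1}{89236}$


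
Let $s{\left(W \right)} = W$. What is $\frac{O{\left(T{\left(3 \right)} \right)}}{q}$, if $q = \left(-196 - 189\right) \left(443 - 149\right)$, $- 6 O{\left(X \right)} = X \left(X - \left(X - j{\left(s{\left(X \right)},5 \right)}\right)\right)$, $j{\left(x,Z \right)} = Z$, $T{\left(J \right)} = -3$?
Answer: $- \frac{1}{45276} \approx -2.2087 \cdot 10^{-5}$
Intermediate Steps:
$O{\left(X \right)} = - \frac{5 X}{6}$ ($O{\left(X \right)} = - \frac{X \left(X - \left(-5 + X\right)\right)}{6} = - \frac{X 5}{6} = - \frac{5 X}{6}$)
$q = -113190$ ($q = \left(-385\right) 294 = -113190$)
$\frac{O{\left(T{\left(3 \right)} \right)}}{q} = \frac{\left(- \frac{5}{6}\right) \left(-3\right)}{-113190} = \frac{5}{2} \left(- \frac{1}{113190}\right) = - \frac{1}{45276}$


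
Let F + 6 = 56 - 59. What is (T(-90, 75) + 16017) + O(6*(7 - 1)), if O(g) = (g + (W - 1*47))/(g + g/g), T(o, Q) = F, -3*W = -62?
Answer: 1776917/111 ≈ 16008.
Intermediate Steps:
W = 62/3 (W = -⅓*(-62) = 62/3 ≈ 20.667)
F = -9 (F = -6 + (56 - 59) = -6 - 3 = -9)
T(o, Q) = -9
O(g) = (-79/3 + g)/(1 + g) (O(g) = (g + (62/3 - 1*47))/(g + g/g) = (g + (62/3 - 47))/(g + 1) = (g - 79/3)/(1 + g) = (-79/3 + g)/(1 + g))
(T(-90, 75) + 16017) + O(6*(7 - 1)) = (-9 + 16017) + (-79/3 + 6*(7 - 1))/(1 + 6*(7 - 1)) = 16008 + (-79/3 + 6*6)/(1 + 6*6) = 16008 + (-79/3 + 36)/(1 + 36) = 16008 + (29/3)/37 = 16008 + (1/37)*(29/3) = 16008 + 29/111 = 1776917/111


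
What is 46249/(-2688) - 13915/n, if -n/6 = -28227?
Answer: -187386349/10839168 ≈ -17.288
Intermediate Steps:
n = 169362 (n = -6*(-28227) = 169362)
46249/(-2688) - 13915/n = 46249/(-2688) - 13915/169362 = 46249*(-1/2688) - 13915*1/169362 = -6607/384 - 13915/169362 = -187386349/10839168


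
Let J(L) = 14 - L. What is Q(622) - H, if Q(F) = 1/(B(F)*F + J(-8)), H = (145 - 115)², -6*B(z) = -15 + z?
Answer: -169839903/188711 ≈ -900.00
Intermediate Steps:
B(z) = 5/2 - z/6 (B(z) = -(-15 + z)/6 = 5/2 - z/6)
H = 900 (H = 30² = 900)
Q(F) = 1/(22 + F*(5/2 - F/6)) (Q(F) = 1/((5/2 - F/6)*F + (14 - 1*(-8))) = 1/(F*(5/2 - F/6) + (14 + 8)) = 1/(F*(5/2 - F/6) + 22) = 1/(22 + F*(5/2 - F/6)))
Q(622) - H = -6/(-132 + 622*(-15 + 622)) - 1*900 = -6/(-132 + 622*607) - 900 = -6/(-132 + 377554) - 900 = -6/377422 - 900 = -6*1/377422 - 900 = -3/188711 - 900 = -169839903/188711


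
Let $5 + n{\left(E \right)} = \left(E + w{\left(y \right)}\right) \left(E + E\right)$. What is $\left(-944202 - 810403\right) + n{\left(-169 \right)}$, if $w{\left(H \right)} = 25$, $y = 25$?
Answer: $-1705938$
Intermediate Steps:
$n{\left(E \right)} = -5 + 2 E \left(25 + E\right)$ ($n{\left(E \right)} = -5 + \left(E + 25\right) \left(E + E\right) = -5 + \left(25 + E\right) 2 E = -5 + 2 E \left(25 + E\right)$)
$\left(-944202 - 810403\right) + n{\left(-169 \right)} = \left(-944202 - 810403\right) + \left(-5 + 2 \left(-169\right)^{2} + 50 \left(-169\right)\right) = -1754605 - -48667 = -1754605 + 48667 = -1705938$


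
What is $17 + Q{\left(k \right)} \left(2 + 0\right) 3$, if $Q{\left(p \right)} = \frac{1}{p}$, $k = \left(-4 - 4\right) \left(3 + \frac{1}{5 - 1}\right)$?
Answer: $\frac{218}{13} \approx 16.769$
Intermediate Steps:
$k = -26$ ($k = - 8 \left(3 + \frac{1}{4}\right) = \left(-8\right) \frac{13}{4} = -26$)
$17 + Q{\left(k \right)} \left(2 + 0\right) 3 = 17 + \frac{\left(2 + 0\right) 3}{-26} = 17 - \frac{2 \cdot 3}{26} = 17 - \frac{3}{13} = \frac{218}{13}$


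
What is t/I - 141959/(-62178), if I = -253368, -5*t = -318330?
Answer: 98793961/48623196 ≈ 2.0318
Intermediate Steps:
t = 63666 (t = -1/5*(-318330) = 63666)
t/I - 141959/(-62178) = 63666/(-253368) - 141959/(-62178) = 63666*(-1/253368) - 141959*(-1/62178) = -393/1564 + 141959/62178 = 98793961/48623196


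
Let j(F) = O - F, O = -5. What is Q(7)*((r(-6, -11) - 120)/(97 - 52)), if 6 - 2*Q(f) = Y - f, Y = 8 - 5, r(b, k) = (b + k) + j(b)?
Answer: -136/9 ≈ -15.111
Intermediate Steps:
j(F) = -5 - F
r(b, k) = -5 + k (r(b, k) = (b + k) + (-5 - b) = -5 + k)
Y = 3
Q(f) = 3/2 + f/2 (Q(f) = 3 - (3 - f)/2 = 3 + (-3/2 + f/2) = 3/2 + f/2)
Q(7)*((r(-6, -11) - 120)/(97 - 52)) = (3/2 + (½)*7)*(((-5 - 11) - 120)/(97 - 52)) = (3/2 + 7/2)*((-16 - 120)/45) = 5*(-136*1/45) = 5*(-136/45) = -136/9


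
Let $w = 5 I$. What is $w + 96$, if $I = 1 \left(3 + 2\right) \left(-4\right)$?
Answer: $-4$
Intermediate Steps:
$I = -20$ ($I = 1 \cdot 5 \left(-4\right) = 5 \left(-4\right) = -20$)
$w = -100$ ($w = 5 \left(-20\right) = -100$)
$w + 96 = -100 + 96 = -4$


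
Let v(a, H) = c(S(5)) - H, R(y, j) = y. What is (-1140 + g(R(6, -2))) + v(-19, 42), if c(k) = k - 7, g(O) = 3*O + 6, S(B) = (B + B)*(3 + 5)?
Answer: -1085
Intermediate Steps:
S(B) = 16*B (S(B) = (2*B)*8 = 16*B)
g(O) = 6 + 3*O
c(k) = -7 + k
v(a, H) = 73 - H (v(a, H) = (-7 + 16*5) - H = (-7 + 80) - H = 73 - H)
(-1140 + g(R(6, -2))) + v(-19, 42) = (-1140 + (6 + 3*6)) + (73 - 1*42) = (-1140 + (6 + 18)) + (73 - 42) = (-1140 + 24) + 31 = -1116 + 31 = -1085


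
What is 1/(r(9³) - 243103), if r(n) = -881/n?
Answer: -729/177222968 ≈ -4.1135e-6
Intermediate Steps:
1/(r(9³) - 243103) = 1/(-881/(9³) - 243103) = 1/(-881/729 - 243103) = 1/(-177222968/729) = -729/177222968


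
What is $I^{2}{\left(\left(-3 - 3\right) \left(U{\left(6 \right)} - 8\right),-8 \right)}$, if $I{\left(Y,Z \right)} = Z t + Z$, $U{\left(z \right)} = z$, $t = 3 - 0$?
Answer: $1024$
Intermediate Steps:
$t = 3$ ($t = 3 + 0 = 3$)
$I{\left(Y,Z \right)} = 4 Z$ ($I{\left(Y,Z \right)} = Z 3 + Z = 3 Z + Z = 4 Z$)
$I^{2}{\left(\left(-3 - 3\right) \left(U{\left(6 \right)} - 8\right),-8 \right)} = \left(4 \left(-8\right)\right)^{2} = \left(-32\right)^{2} = 1024$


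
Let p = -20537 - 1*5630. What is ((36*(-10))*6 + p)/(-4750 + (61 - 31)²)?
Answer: 28327/3850 ≈ 7.3577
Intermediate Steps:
p = -26167 (p = -20537 - 5630 = -26167)
((36*(-10))*6 + p)/(-4750 + (61 - 31)²) = ((36*(-10))*6 - 26167)/(-4750 + (61 - 31)²) = (-360*6 - 26167)/(-4750 + 30²) = (-2160 - 26167)/(-4750 + 900) = -28327/(-3850) = -28327*(-1/3850) = 28327/3850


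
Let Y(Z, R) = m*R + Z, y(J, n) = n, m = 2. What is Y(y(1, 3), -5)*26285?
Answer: -183995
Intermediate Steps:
Y(Z, R) = Z + 2*R (Y(Z, R) = 2*R + Z = Z + 2*R)
Y(y(1, 3), -5)*26285 = (3 + 2*(-5))*26285 = (3 - 10)*26285 = -7*26285 = -183995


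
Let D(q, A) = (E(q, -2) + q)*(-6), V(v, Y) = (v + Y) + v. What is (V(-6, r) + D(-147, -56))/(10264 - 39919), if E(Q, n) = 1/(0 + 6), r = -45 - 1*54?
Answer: -154/5931 ≈ -0.025965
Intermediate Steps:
r = -99 (r = -45 - 54 = -99)
V(v, Y) = Y + 2*v (V(v, Y) = (Y + v) + v = Y + 2*v)
E(Q, n) = ⅙ (E(Q, n) = 1/6 = ⅙)
D(q, A) = -1 - 6*q (D(q, A) = (⅙ + q)*(-6) = -1 - 6*q)
(V(-6, r) + D(-147, -56))/(10264 - 39919) = ((-99 + 2*(-6)) + (-1 - 6*(-147)))/(10264 - 39919) = ((-99 - 12) + (-1 + 882))/(-29655) = (-111 + 881)*(-1/29655) = 770*(-1/29655) = -154/5931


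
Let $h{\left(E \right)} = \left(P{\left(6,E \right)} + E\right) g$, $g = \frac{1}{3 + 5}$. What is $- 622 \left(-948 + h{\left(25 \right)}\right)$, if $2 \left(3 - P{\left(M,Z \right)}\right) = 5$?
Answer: $\frac{4701387}{8} \approx 5.8767 \cdot 10^{5}$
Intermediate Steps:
$P{\left(M,Z \right)} = \frac{1}{2}$ ($P{\left(M,Z \right)} = 3 - \frac{5}{2} = \frac{1}{2}$)
$g = \frac{1}{8} \approx 0.125$
$h{\left(E \right)} = \frac{1}{16} + \frac{E}{8}$ ($h{\left(E \right)} = \left(\frac{1}{2} + E\right) \frac{1}{8} = \frac{1}{16} + \frac{E}{8}$)
$- 622 \left(-948 + h{\left(25 \right)}\right) = - 622 \left(-948 + \left(\frac{1}{16} + \frac{1}{8} \cdot 25\right)\right) = - 622 \left(-948 + \left(\frac{1}{16} + \frac{25}{8}\right)\right) = - 622 \left(-948 + \frac{51}{16}\right) = \left(-622\right) \left(- \frac{15117}{16}\right) = \frac{4701387}{8}$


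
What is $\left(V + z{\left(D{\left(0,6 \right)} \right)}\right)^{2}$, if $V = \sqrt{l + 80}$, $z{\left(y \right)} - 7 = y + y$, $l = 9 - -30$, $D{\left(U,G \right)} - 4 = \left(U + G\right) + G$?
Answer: $\left(39 + \sqrt{119}\right)^{2} \approx 2490.9$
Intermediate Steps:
$D{\left(U,G \right)} = 4 + U + 2 G$ ($D{\left(U,G \right)} = 4 + \left(\left(U + G\right) + G\right) = 4 + \left(\left(G + U\right) + G\right) = 4 + \left(U + 2 G\right) = 4 + U + 2 G$)
$l = 39$ ($l = 9 + 30 = 39$)
$z{\left(y \right)} = 7 + 2 y$ ($z{\left(y \right)} = 7 + \left(y + y\right) = 7 + 2 y$)
$V = \sqrt{119}$ ($V = \sqrt{39 + 80} = \sqrt{119} \approx 10.909$)
$\left(V + z{\left(D{\left(0,6 \right)} \right)}\right)^{2} = \left(\sqrt{119} + \left(7 + 2 \left(4 + 0 + 2 \cdot 6\right)\right)\right)^{2} = \left(\sqrt{119} + \left(7 + 2 \left(4 + 0 + 12\right)\right)\right)^{2} = \left(\sqrt{119} + \left(7 + 2 \cdot 16\right)\right)^{2} = \left(\sqrt{119} + \left(7 + 32\right)\right)^{2} = \left(\sqrt{119} + 39\right)^{2} = \left(39 + \sqrt{119}\right)^{2}$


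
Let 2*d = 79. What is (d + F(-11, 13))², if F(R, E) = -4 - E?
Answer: 2025/4 ≈ 506.25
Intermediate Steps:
d = 79/2 (d = (½)*79 = 79/2 ≈ 39.500)
(d + F(-11, 13))² = (79/2 + (-4 - 1*13))² = (79/2 + (-4 - 13))² = (79/2 - 17)² = (45/2)² = 2025/4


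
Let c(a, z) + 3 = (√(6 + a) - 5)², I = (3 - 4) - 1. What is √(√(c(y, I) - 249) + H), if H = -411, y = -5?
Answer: √(-411 + 2*I*√59) ≈ 0.3788 + 20.277*I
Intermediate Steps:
I = -2 (I = -1 - 1 = -2)
c(a, z) = -3 + (-5 + √(6 + a))² (c(a, z) = -3 + (√(6 + a) - 5)² = -3 + (-5 + √(6 + a))²)
√(√(c(y, I) - 249) + H) = √(√((-3 + (-5 + √(6 - 5))²) - 249) - 411) = √(√((-3 + (-5 + √1)²) - 249) - 411) = √(√((-3 + (-5 + 1)²) - 249) - 411) = √(√((-3 + (-4)²) - 249) - 411) = √(√((-3 + 16) - 249) - 411) = √(√(13 - 249) - 411) = √(√(-236) - 411) = √(2*I*√59 - 411) = √(-411 + 2*I*√59)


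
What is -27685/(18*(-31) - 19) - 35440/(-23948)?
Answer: 170862315/3454499 ≈ 49.461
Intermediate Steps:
-27685/(18*(-31) - 19) - 35440/(-23948) = -27685/(-558 - 19) - 35440*(-1/23948) = -27685/(-577) + 8860/5987 = -27685*(-1/577) + 8860/5987 = 27685/577 + 8860/5987 = 170862315/3454499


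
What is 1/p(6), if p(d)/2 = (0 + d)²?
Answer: 1/72 ≈ 0.013889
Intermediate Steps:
p(d) = 2*d² (p(d) = 2*(0 + d)² = 2*d²)
1/p(6) = 1/(2*6²) = 1/(2*36) = 1/72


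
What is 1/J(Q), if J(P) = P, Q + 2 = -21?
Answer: -1/23 ≈ -0.043478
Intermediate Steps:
Q = -23 (Q = -2 - 21 = -23)
1/J(Q) = 1/(-23) = -1/23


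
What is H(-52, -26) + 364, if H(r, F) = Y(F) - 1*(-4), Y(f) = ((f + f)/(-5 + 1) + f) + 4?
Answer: 359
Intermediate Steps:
Y(f) = 4 + f/2 (Y(f) = ((2*f)/(-4) + f) + 4 = ((2*f)*(-¼) + f) + 4 = (-f/2 + f) + 4 = f/2 + 4 = 4 + f/2)
H(r, F) = 8 + F/2 (H(r, F) = (4 + F/2) - 1*(-4) = (4 + F/2) + 4 = 8 + F/2)
H(-52, -26) + 364 = (8 + (½)*(-26)) + 364 = (8 - 13) + 364 = -5 + 364 = 359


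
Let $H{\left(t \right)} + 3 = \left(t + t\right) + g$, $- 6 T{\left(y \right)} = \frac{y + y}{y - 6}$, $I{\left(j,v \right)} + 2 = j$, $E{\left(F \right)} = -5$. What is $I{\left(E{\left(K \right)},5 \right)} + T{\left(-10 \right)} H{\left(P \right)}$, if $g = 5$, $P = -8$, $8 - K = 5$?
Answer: $- \frac{49}{12} \approx -4.0833$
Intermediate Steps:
$K = 3$ ($K = 8 - 5 = 3$)
$I{\left(j,v \right)} = -2 + j$
$T{\left(y \right)} = - \frac{y}{3 \left(-6 + y\right)}$ ($T{\left(y \right)} = - \frac{\left(y + y\right) \frac{1}{y - 6}}{6} = - \frac{2 y \frac{1}{-6 + y}}{6} = - \frac{y}{3 \left(-6 + y\right)}$)
$H{\left(t \right)} = 2 + 2 t$ ($H{\left(t \right)} = -3 + \left(\left(t + t\right) + 5\right) = -3 + \left(2 t + 5\right) = -3 + \left(5 + 2 t\right) = 2 + 2 t$)
$I{\left(E{\left(K \right)},5 \right)} + T{\left(-10 \right)} H{\left(P \right)} = \left(-2 - 5\right) + \left(-1\right) \left(-10\right) \frac{1}{-18 + 3 \left(-10\right)} \left(2 + 2 \left(-8\right)\right) = -7 + \left(-1\right) \left(-10\right) \frac{1}{-18 - 30} \left(2 - 16\right) = -7 + \left(-1\right) \left(-10\right) \frac{1}{-48} \left(-14\right) = -7 + \left(-1\right) \left(-10\right) \left(- \frac{1}{48}\right) \left(-14\right) = -7 - - \frac{35}{12} = -7 + \frac{35}{12} = - \frac{49}{12}$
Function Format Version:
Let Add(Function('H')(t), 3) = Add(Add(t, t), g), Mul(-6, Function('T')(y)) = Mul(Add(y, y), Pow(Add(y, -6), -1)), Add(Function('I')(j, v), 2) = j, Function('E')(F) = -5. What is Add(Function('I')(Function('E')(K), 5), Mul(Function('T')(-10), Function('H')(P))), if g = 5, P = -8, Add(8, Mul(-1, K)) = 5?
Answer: Rational(-49, 12) ≈ -4.0833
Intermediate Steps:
K = 3 (K = Add(8, Mul(-1, 5)) = Add(8, -5) = 3)
Function('I')(j, v) = Add(-2, j)
Function('T')(y) = Mul(Rational(-1, 3), y, Pow(Add(-6, y), -1)) (Function('T')(y) = Mul(Rational(-1, 6), Mul(Add(y, y), Pow(Add(y, -6), -1))) = Mul(Rational(-1, 6), Mul(Mul(2, y), Pow(Add(-6, y), -1))) = Mul(Rational(-1, 6), Mul(2, y, Pow(Add(-6, y), -1))) = Mul(Rational(-1, 3), y, Pow(Add(-6, y), -1)))
Function('H')(t) = Add(2, Mul(2, t)) (Function('H')(t) = Add(-3, Add(Add(t, t), 5)) = Add(-3, Add(Mul(2, t), 5)) = Add(-3, Add(5, Mul(2, t))) = Add(2, Mul(2, t)))
Add(Function('I')(Function('E')(K), 5), Mul(Function('T')(-10), Function('H')(P))) = Add(Add(-2, -5), Mul(Mul(-1, -10, Pow(Add(-18, Mul(3, -10)), -1)), Add(2, Mul(2, -8)))) = Add(-7, Mul(Mul(-1, -10, Pow(Add(-18, -30), -1)), Add(2, -16))) = Add(-7, Mul(Mul(-1, -10, Pow(-48, -1)), -14)) = Add(-7, Mul(Mul(-1, -10, Rational(-1, 48)), -14)) = Add(-7, Mul(Rational(-5, 24), -14)) = Add(-7, Rational(35, 12)) = Rational(-49, 12)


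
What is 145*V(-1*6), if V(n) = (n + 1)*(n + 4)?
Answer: 1450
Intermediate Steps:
V(n) = (1 + n)*(4 + n)
145*V(-1*6) = 145*(4 + (-1*6)² + 5*(-1*6)) = 145*(4 + (-6)² + 5*(-6)) = 145*(4 + 36 - 30) = 145*10 = 1450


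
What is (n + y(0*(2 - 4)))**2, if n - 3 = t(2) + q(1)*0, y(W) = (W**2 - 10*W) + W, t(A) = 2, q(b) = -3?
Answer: 25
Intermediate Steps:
y(W) = W**2 - 9*W
n = 5 (n = 3 + (2 - 3*0) = 3 + (2 + 0) = 3 + 2 = 5)
(n + y(0*(2 - 4)))**2 = (5 + (0*(2 - 4))*(-9 + 0*(2 - 4)))**2 = (5 + (0*(-2))*(-9 + 0*(-2)))**2 = (5 + 0*(-9 + 0))**2 = (5 + 0*(-9))**2 = (5 + 0)**2 = 5**2 = 25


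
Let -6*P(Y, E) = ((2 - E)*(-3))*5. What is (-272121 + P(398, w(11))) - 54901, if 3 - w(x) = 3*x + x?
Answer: -653829/2 ≈ -3.2691e+5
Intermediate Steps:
w(x) = 3 - 4*x (w(x) = 3 - (3*x + x) = 3 - 4*x)
P(Y, E) = 5 - 5*E/2 (P(Y, E) = -(2 - E)*(-3)*5/6 = -(-6 + 3*E)*5/6 = -(-30 + 15*E)/6 = 5 - 5*E/2)
(-272121 + P(398, w(11))) - 54901 = (-272121 + (5 - 5*(3 - 4*11)/2)) - 54901 = (-272121 + (5 - 5*(3 - 44)/2)) - 54901 = (-272121 + (5 - 5/2*(-41))) - 54901 = (-272121 + (5 + 205/2)) - 54901 = (-272121 + 215/2) - 54901 = -544027/2 - 54901 = -653829/2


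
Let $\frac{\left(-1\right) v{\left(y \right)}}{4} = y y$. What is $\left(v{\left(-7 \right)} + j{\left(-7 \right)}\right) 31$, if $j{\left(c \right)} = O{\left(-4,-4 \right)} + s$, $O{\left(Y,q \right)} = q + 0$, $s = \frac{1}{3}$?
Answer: $- \frac{18569}{3} \approx -6189.7$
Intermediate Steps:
$v{\left(y \right)} = - 4 y^{2}$ ($v{\left(y \right)} = - 4 y y = - 4 y^{2}$)
$s = \frac{1}{3} \approx 0.33333$
$O{\left(Y,q \right)} = q$
$j{\left(c \right)} = - \frac{11}{3}$ ($j{\left(c \right)} = -4 + \frac{1}{3} = - \frac{11}{3}$)
$\left(v{\left(-7 \right)} + j{\left(-7 \right)}\right) 31 = \left(- 4 \left(-7\right)^{2} - \frac{11}{3}\right) 31 = \left(\left(-4\right) 49 - \frac{11}{3}\right) 31 = \left(-196 - \frac{11}{3}\right) 31 = \left(- \frac{599}{3}\right) 31 = - \frac{18569}{3}$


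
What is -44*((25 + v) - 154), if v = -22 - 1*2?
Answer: 6732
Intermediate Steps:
v = -24 (v = -22 - 2 = -24)
-44*((25 + v) - 154) = -44*((25 - 24) - 154) = -44*(1 - 154) = -44*(-153) = 6732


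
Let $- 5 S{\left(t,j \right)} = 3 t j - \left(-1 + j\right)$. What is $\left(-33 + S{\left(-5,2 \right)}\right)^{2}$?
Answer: $\frac{17956}{25} \approx 718.24$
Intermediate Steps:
$S{\left(t,j \right)} = - \frac{1}{5} + \frac{j}{5} - \frac{3 j t}{5}$ ($S{\left(t,j \right)} = - \frac{3 t j - \left(-1 + j\right)}{5} = - \frac{3 j t - \left(-1 + j\right)}{5} = - \frac{1 - j + 3 j t}{5} = - \frac{1}{5} + \frac{j}{5} - \frac{3 j t}{5}$)
$\left(-33 + S{\left(-5,2 \right)}\right)^{2} = \left(-33 - \left(- \frac{1}{5} - 6\right)\right)^{2} = \left(-33 + \left(- \frac{1}{5} + \frac{2}{5} + 6\right)\right)^{2} = \left(-33 + \frac{31}{5}\right)^{2} = \left(- \frac{134}{5}\right)^{2} = \frac{17956}{25}$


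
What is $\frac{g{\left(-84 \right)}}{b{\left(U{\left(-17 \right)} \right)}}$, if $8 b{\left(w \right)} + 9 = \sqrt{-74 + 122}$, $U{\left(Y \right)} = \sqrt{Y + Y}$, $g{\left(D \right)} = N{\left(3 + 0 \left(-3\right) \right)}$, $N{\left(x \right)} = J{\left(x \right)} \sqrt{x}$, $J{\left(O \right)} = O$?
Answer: $- \frac{96}{11} - \frac{72 \sqrt{3}}{11} \approx -20.064$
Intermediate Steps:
$N{\left(x \right)} = x^{\frac{3}{2}}$ ($N{\left(x \right)} = x \sqrt{x} = x^{\frac{3}{2}}$)
$g{\left(D \right)} = 3 \sqrt{3}$ ($g{\left(D \right)} = \left(3 + 0 \left(-3\right)\right)^{\frac{3}{2}} = \left(3 + 0\right)^{\frac{3}{2}} = 3^{\frac{3}{2}} = 3 \sqrt{3}$)
$U{\left(Y \right)} = \sqrt{2} \sqrt{Y}$ ($U{\left(Y \right)} = \sqrt{2 Y} = \sqrt{2} \sqrt{Y}$)
$b{\left(w \right)} = - \frac{9}{8} + \frac{\sqrt{3}}{2}$ ($b{\left(w \right)} = - \frac{9}{8} + \frac{\sqrt{-74 + 122}}{8} = - \frac{9}{8} + \frac{\sqrt{48}}{8} = - \frac{9}{8} + \frac{4 \sqrt{3}}{8} = - \frac{9}{8} + \frac{\sqrt{3}}{2}$)
$\frac{g{\left(-84 \right)}}{b{\left(U{\left(-17 \right)} \right)}} = \frac{3 \sqrt{3}}{- \frac{9}{8} + \frac{\sqrt{3}}{2}}$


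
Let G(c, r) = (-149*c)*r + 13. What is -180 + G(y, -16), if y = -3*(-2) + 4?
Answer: 23673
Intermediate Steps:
y = 10 (y = 6 + 4 = 10)
G(c, r) = 13 - 149*c*r (G(c, r) = -149*c*r + 13 = 13 - 149*c*r)
-180 + G(y, -16) = -180 + (13 - 149*10*(-16)) = -180 + (13 + 23840) = -180 + 23853 = 23673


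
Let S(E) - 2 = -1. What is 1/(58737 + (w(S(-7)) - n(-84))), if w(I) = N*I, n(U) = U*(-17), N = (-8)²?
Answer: 1/57373 ≈ 1.7430e-5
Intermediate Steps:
S(E) = 1 (S(E) = 2 - 1 = 1)
N = 64
n(U) = -17*U
w(I) = 64*I
1/(58737 + (w(S(-7)) - n(-84))) = 1/(58737 + (64*1 - (-17)*(-84))) = 1/(58737 + (64 - 1*1428)) = 1/(58737 + (64 - 1428)) = 1/(58737 - 1364) = 1/57373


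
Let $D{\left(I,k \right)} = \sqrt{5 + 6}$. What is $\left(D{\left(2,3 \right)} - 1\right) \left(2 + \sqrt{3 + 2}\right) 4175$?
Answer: $- 4175 \left(1 - \sqrt{11}\right) \left(2 + \sqrt{5}\right) \approx 40971.0$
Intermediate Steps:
$D{\left(I,k \right)} = \sqrt{11}$
$\left(D{\left(2,3 \right)} - 1\right) \left(2 + \sqrt{3 + 2}\right) 4175 = \left(\sqrt{11} - 1\right) \left(2 + \sqrt{3 + 2}\right) 4175 = \left(-1 + \sqrt{11}\right) \left(2 + \sqrt{5}\right) 4175 = 4175 \left(-1 + \sqrt{11}\right) \left(2 + \sqrt{5}\right)$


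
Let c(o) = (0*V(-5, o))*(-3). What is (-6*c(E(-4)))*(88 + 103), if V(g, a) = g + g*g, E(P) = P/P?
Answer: 0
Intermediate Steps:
E(P) = 1
V(g, a) = g + g**2
c(o) = 0 (c(o) = (0*(-5*(1 - 5)))*(-3) = (0*(-5*(-4)))*(-3) = (0*20)*(-3) = 0*(-3) = 0)
(-6*c(E(-4)))*(88 + 103) = (-6*0)*(88 + 103) = 0*191 = 0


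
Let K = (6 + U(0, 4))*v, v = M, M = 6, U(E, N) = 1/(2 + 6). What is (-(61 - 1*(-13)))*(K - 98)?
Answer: 9065/2 ≈ 4532.5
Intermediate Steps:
U(E, N) = ⅛ (U(E, N) = 1/8 = ⅛)
v = 6
K = 147/4 (K = (6 + ⅛)*6 = (49/8)*6 = 147/4 ≈ 36.750)
(-(61 - 1*(-13)))*(K - 98) = (-(61 - 1*(-13)))*(147/4 - 98) = -(61 + 13)*(-245/4) = -1*74*(-245/4) = -74*(-245/4) = 9065/2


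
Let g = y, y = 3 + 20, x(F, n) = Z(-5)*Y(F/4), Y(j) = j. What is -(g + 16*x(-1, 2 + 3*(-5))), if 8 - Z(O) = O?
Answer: 29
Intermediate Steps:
Z(O) = 8 - O
x(F, n) = 13*F/4 (x(F, n) = (8 - 1*(-5))*(F/4) = (8 + 5)*(F*(¼)) = 13*(F/4) = 13*F/4)
y = 23
g = 23
-(g + 16*x(-1, 2 + 3*(-5))) = -(23 + 16*((13/4)*(-1))) = -(23 + 16*(-13/4)) = -(23 - 52) = -1*(-29) = 29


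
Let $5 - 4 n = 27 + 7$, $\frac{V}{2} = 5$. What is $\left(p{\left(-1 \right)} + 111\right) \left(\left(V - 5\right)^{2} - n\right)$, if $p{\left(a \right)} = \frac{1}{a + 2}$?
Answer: $3612$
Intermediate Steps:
$V = 10$ ($V = 2 \cdot 5 = 10$)
$p{\left(a \right)} = \frac{1}{2 + a}$
$n = - \frac{29}{4}$ ($n = \frac{5}{4} - \frac{27 + 7}{4} = \frac{5}{4} - \frac{17}{2} = - \frac{29}{4} \approx -7.25$)
$\left(p{\left(-1 \right)} + 111\right) \left(\left(V - 5\right)^{2} - n\right) = \left(\frac{1}{2 - 1} + 111\right) \left(\left(10 - 5\right)^{2} - - \frac{29}{4}\right) = \left(1^{-1} + 111\right) \left(5^{2} + \frac{29}{4}\right) = \left(1 + 111\right) \left(25 + \frac{29}{4}\right) = 112 \cdot \frac{129}{4} = 3612$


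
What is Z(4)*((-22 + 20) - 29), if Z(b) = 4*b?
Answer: -496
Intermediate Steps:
Z(4)*((-22 + 20) - 29) = (4*4)*((-22 + 20) - 29) = 16*(-2 - 29) = 16*(-31) = -496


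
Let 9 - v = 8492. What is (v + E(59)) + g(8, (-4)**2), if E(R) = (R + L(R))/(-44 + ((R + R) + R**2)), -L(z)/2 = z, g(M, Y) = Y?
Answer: -30100244/3555 ≈ -8467.0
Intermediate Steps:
v = -8483 (v = 9 - 1*8492 = 9 - 8492 = -8483)
L(z) = -2*z
E(R) = -R/(-44 + R**2 + 2*R) (E(R) = (R - 2*R)/(-44 + ((R + R) + R**2)) = (-R)/(-44 + (2*R + R**2)) = (-R)/(-44 + (R**2 + 2*R)) = (-R)/(-44 + R**2 + 2*R) = -R/(-44 + R**2 + 2*R))
(v + E(59)) + g(8, (-4)**2) = (-8483 - 1*59/(-44 + 59**2 + 2*59)) + (-4)**2 = (-8483 - 1*59/(-44 + 3481 + 118)) + 16 = (-8483 - 1*59/3555) + 16 = (-8483 - 1*59*1/3555) + 16 = (-8483 - 59/3555) + 16 = -30157124/3555 + 16 = -30100244/3555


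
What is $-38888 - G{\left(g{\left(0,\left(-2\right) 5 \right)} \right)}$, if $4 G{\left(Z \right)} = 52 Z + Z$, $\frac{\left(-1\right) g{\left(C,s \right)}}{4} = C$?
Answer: $-38888$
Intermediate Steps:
$g{\left(C,s \right)} = - 4 C$
$G{\left(Z \right)} = \frac{53 Z}{4}$ ($G{\left(Z \right)} = \frac{52 Z + Z}{4} = \frac{53 Z}{4}$)
$-38888 - G{\left(g{\left(0,\left(-2\right) 5 \right)} \right)} = -38888 - \frac{53 \left(\left(-4\right) 0\right)}{4} = -38888 - \frac{53}{4} \cdot 0 = -38888 - 0 = -38888 + 0 = -38888$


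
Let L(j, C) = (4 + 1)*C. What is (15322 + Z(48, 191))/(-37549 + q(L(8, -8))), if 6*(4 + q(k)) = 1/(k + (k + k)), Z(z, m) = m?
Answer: -11169360/27038161 ≈ -0.41310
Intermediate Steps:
L(j, C) = 5*C
q(k) = -4 + 1/(18*k) (q(k) = -4 + 1/(6*(k + (k + k))) = -4 + 1/(6*(k + 2*k)) = -4 + 1/(6*((3*k))) = -4 + (1/(3*k))/6 = -4 + 1/(18*k))
(15322 + Z(48, 191))/(-37549 + q(L(8, -8))) = (15322 + 191)/(-37549 + (-4 + 1/(18*((5*(-8)))))) = 15513/(-37549 + (-4 + (1/18)/(-40))) = 15513/(-37549 + (-4 + (1/18)*(-1/40))) = 15513/(-37549 + (-4 - 1/720)) = 15513/(-37549 - 2881/720) = 15513/(-27038161/720) = 15513*(-720/27038161) = -11169360/27038161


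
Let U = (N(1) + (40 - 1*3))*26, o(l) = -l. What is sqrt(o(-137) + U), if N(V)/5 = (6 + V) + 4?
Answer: 3*sqrt(281) ≈ 50.289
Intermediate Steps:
N(V) = 50 + 5*V (N(V) = 5*((6 + V) + 4) = 5*(10 + V) = 50 + 5*V)
U = 2392 (U = ((50 + 5*1) + (40 - 1*3))*26 = ((50 + 5) + (40 - 3))*26 = (55 + 37)*26 = 92*26 = 2392)
sqrt(o(-137) + U) = sqrt(-1*(-137) + 2392) = sqrt(137 + 2392) = sqrt(2529) = 3*sqrt(281)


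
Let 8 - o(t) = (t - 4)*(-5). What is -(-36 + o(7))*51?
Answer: 663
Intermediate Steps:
o(t) = -12 + 5*t (o(t) = 8 - (t - 4)*(-5) = 8 - (-4 + t)*(-5) = 8 - (20 - 5*t) = 8 + (-20 + 5*t) = -12 + 5*t)
-(-36 + o(7))*51 = -(-36 + (-12 + 5*7))*51 = -(-36 + (-12 + 35))*51 = -(-36 + 23)*51 = -(-13)*51 = -1*(-663) = 663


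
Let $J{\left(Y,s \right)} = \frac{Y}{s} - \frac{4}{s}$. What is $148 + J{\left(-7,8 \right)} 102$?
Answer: $\frac{31}{4} \approx 7.75$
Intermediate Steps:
$J{\left(Y,s \right)} = - \frac{4}{s} + \frac{Y}{s}$
$148 + J{\left(-7,8 \right)} 102 = 148 + \frac{-4 - 7}{8} \cdot 102 = 148 + \frac{1}{8} \left(-11\right) 102 = 148 - \frac{561}{4} = \frac{31}{4}$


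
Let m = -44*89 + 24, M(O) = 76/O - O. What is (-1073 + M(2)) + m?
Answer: -4929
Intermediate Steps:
M(O) = -O + 76/O
m = -3892 (m = -3916 + 24 = -3892)
(-1073 + M(2)) + m = (-1073 + (-1*2 + 76/2)) - 3892 = (-1073 + (-2 + 76*(1/2))) - 3892 = (-1073 + (-2 + 38)) - 3892 = (-1073 + 36) - 3892 = -1037 - 3892 = -4929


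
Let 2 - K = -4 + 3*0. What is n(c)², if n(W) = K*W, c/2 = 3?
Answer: 1296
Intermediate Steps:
c = 6 (c = 2*3 = 6)
K = 6 (K = 2 - (-4 + 3*0) = 2 - (-4 + 0) = 2 - 1*(-4) = 2 + 4 = 6)
n(W) = 6*W
n(c)² = (6*6)² = 36² = 1296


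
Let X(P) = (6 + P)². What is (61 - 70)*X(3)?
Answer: -729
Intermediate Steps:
(61 - 70)*X(3) = (61 - 70)*(6 + 3)² = -9*9² = -9*81 = -729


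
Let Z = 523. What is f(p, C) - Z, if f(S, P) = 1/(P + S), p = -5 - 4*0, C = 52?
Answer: -24580/47 ≈ -522.98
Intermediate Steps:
p = -5 (p = -5 + 0 = -5)
f(p, C) - Z = 1/(52 - 5) - 1*523 = 1/47 - 523 = -24580/47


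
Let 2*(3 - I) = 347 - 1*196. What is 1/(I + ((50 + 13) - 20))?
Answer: -2/59 ≈ -0.033898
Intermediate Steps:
I = -145/2 (I = 3 - (347 - 1*196)/2 = 3 - (347 - 196)/2 = 3 - 1/2*151 = 3 - 151/2 = -145/2 ≈ -72.500)
1/(I + ((50 + 13) - 20)) = 1/(-145/2 + ((50 + 13) - 20)) = 1/(-145/2 + (63 - 20)) = 1/(-145/2 + 43) = 1/(-59/2) = -2/59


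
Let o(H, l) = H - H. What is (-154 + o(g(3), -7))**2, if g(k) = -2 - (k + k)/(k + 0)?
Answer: 23716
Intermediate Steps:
g(k) = -4 (g(k) = -2 - 2*k/k = -2 - 1*2 = -2 - 2 = -4)
o(H, l) = 0
(-154 + o(g(3), -7))**2 = (-154 + 0)**2 = (-154)**2 = 23716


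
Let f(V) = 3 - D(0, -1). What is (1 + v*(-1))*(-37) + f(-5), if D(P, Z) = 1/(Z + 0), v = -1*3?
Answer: -144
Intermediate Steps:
v = -3
D(P, Z) = 1/Z
f(V) = 4 (f(V) = 3 - 1/(-1) = 3 - 1*(-1) = 3 + 1 = 4)
(1 + v*(-1))*(-37) + f(-5) = (1 - 3*(-1))*(-37) + 4 = (1 + 3)*(-37) + 4 = 4*(-37) + 4 = -148 + 4 = -144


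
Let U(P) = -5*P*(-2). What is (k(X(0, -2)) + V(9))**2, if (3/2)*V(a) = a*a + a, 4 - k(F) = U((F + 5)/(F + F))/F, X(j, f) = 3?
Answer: 287296/81 ≈ 3546.9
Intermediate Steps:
U(P) = 10*P
k(F) = 4 - 5*(5 + F)/F**2 (k(F) = 4 - 10*((F + 5)/(F + F))/F = 4 - 10*((5 + F)/((2*F)))/F = 4 - 10*((5 + F)*(1/(2*F)))/F = 4 - 10*((5 + F)/(2*F))/F = 4 - 5*(5 + F)/F/F = 4 - 5*(5 + F)/F**2)
V(a) = 2*a/3 + 2*a**2/3 (V(a) = 2*(a*a + a)/3 = 2*(a**2 + a)/3 = 2*(a + a**2)/3 = 2*a/3 + 2*a**2/3)
(k(X(0, -2)) + V(9))**2 = ((4 - 25/3**2 - 5/3) + (2/3)*9*(1 + 9))**2 = ((4 - 25*1/9 - 5*1/3) + (2/3)*9*10)**2 = ((4 - 25/9 - 5/3) + 60)**2 = (-4/9 + 60)**2 = (536/9)**2 = 287296/81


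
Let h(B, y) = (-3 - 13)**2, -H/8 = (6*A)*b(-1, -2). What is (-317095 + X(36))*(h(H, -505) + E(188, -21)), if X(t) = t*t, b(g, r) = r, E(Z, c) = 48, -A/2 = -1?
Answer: -96002896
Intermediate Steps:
A = 2 (A = -2*(-1) = 2)
H = 192 (H = -8*6*2*(-2) = -96*(-2) = -8*(-24) = 192)
X(t) = t**2
h(B, y) = 256 (h(B, y) = (-16)**2 = 256)
(-317095 + X(36))*(h(H, -505) + E(188, -21)) = (-317095 + 36**2)*(256 + 48) = (-317095 + 1296)*304 = -315799*304 = -96002896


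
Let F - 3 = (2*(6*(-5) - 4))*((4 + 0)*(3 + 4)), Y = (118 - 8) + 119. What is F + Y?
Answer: -1672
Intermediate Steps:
Y = 229 (Y = 110 + 119 = 229)
F = -1901 (F = 3 + (2*(6*(-5) - 4))*((4 + 0)*(3 + 4)) = 3 + (2*(-30 - 4))*(4*7) = 3 + (2*(-34))*28 = 3 - 68*28 = 3 - 1904 = -1901)
F + Y = -1901 + 229 = -1672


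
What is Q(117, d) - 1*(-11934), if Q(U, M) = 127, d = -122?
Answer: 12061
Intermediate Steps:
Q(117, d) - 1*(-11934) = 127 - 1*(-11934) = 127 + 11934 = 12061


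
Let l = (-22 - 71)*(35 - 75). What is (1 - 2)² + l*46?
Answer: 171121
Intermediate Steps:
l = 3720 (l = -93*(-40) = 3720)
(1 - 2)² + l*46 = (1 - 2)² + 3720*46 = (-1)² + 171120 = 1 + 171120 = 171121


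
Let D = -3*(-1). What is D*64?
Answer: 192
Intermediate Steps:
D = 3
D*64 = 3*64 = 192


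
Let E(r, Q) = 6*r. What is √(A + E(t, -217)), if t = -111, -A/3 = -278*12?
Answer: 3*√1038 ≈ 96.654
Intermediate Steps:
A = 10008 (A = -(-834)*12 = -3*(-3336) = 10008)
√(A + E(t, -217)) = √(10008 + 6*(-111)) = √(10008 - 666) = √9342 = 3*√1038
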